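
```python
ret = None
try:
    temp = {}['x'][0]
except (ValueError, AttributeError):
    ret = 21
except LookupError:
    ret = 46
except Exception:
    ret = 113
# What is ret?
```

Step-by-step execution trace:
1. `temp = {}['x'][0]` raises KeyError.
2. `except (ValueError, AttributeError)` does not match KeyError; skipped.
3. `except LookupError` matches (KeyError is a subclass of LookupError) → ret = 46.
4. `except Exception` is not reached.
Result: 46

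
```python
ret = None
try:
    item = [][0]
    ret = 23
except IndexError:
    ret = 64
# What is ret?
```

Step-by-step execution trace:
1. `item = [][0]` raises IndexError.
2. `ret = 23` is not reached.
3. `except IndexError` matches → ret = 64.
Result: 64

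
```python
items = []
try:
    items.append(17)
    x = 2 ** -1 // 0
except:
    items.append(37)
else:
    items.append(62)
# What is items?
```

Step-by-step execution trace:
1. try: `items.append(17)` → items = [17].
2. `x = 2 ** -1 // 0` raises ZeroDivisionError.
3. bare `except` matches → `items.append(37)` → items = [17, 37].
4. `else` is skipped (an exception was raised).
Result: [17, 37]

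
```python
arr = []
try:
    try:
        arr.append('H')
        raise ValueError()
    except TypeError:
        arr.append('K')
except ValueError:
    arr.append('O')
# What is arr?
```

Step-by-step execution trace:
1. Inner try: `arr.append('H')` → arr = ['H'].
2. `raise ValueError()` raises ValueError.
3. Inner `except TypeError` does not match ValueError; exception propagates to outer try.
4. Outer `except ValueError` matches → `arr.append('O')` → arr = ['H', 'O'].
Result: ['H', 'O']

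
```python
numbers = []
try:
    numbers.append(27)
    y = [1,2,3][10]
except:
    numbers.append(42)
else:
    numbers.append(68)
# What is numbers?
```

Step-by-step execution trace:
1. try: `numbers.append(27)` → numbers = [27].
2. `y = [1,2,3][10]` raises IndexError.
3. bare `except` matches → `numbers.append(42)` → numbers = [27, 42].
4. `else` is skipped (an exception was raised).
Result: [27, 42]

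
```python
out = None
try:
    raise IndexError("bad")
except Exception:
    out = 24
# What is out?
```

Step-by-step execution trace:
1. `raise IndexError(...)` raises IndexError.
2. `except Exception` matches (IndexError is a subclass of Exception) → out = 24.
Result: 24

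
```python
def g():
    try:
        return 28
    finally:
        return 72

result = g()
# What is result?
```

Step-by-step execution trace:
1. `g()` enters try: `return 28` sets pending return value 28.
2. Before returning, `finally: return 72` runs and overrides the pending return.
3. g() returns 72 → result = 72.
Result: 72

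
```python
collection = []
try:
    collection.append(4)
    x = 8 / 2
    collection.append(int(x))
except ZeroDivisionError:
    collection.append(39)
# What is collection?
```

Step-by-step execution trace:
1. try: `collection.append(4)` → collection = [4].
2. `x = 8 / 2` → x = 4.0. No exception raised.
3. `collection.append(int(x))` → collection = [4, 4].
4. `except ZeroDivisionError` is skipped (no exception was raised).
Result: [4, 4]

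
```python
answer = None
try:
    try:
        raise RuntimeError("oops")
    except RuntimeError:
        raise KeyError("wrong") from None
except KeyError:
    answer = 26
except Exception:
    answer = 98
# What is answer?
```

Step-by-step execution trace:
1. Inner try raises RuntimeError; inner `except RuntimeError` catches it.
2. `raise KeyError(...) from None` raises KeyError (from None suppresses __context__, but the active exception is still KeyError).
3. Outer `except KeyError` matches → answer = 26.
4. `except Exception` is not reached.
Result: 26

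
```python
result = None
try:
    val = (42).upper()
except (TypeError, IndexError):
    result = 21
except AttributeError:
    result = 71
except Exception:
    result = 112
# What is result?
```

Step-by-step execution trace:
1. `val = (42).upper()` raises AttributeError.
2. `except (TypeError, IndexError)` does not match AttributeError; skipped.
3. `except AttributeError` matches (exact type match) → result = 71.
4. `except Exception` is not reached.
Result: 71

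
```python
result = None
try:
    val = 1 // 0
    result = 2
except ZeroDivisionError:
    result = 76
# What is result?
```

Step-by-step execution trace:
1. `val = 1 // 0` raises ZeroDivisionError.
2. `result = 2` is not reached.
3. `except ZeroDivisionError` matches → result = 76.
Result: 76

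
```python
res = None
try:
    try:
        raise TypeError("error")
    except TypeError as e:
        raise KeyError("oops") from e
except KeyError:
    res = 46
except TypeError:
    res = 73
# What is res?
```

Step-by-step execution trace:
1. Inner try raises TypeError; inner `except TypeError as e` catches it.
2. `raise KeyError(...) from e` raises KeyError (TypeError is attached as __cause__, but only KeyError is active).
3. Outer `except KeyError` matches → res = 46.
4. `except TypeError` is not reached.
Result: 46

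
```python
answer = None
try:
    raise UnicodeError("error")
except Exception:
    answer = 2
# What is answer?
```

Step-by-step execution trace:
1. `raise UnicodeError(...)` raises UnicodeError.
2. `except Exception` matches (UnicodeError is a subclass of Exception) → answer = 2.
Result: 2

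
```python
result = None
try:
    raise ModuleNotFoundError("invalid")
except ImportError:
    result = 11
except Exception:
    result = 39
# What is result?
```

Step-by-step execution trace:
1. `raise ModuleNotFoundError(...)` raises ModuleNotFoundError.
2. `except ImportError` matches (ModuleNotFoundError is a subclass of ImportError) → result = 11.
3. `except Exception` is not reached.
Result: 11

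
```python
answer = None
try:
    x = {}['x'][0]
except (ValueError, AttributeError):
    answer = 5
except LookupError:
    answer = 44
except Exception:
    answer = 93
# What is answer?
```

Step-by-step execution trace:
1. `x = {}['x'][0]` raises KeyError.
2. `except (ValueError, AttributeError)` does not match KeyError; skipped.
3. `except LookupError` matches (KeyError is a subclass of LookupError) → answer = 44.
4. `except Exception` is not reached.
Result: 44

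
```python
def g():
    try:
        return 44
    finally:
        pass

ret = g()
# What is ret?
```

Step-by-step execution trace:
1. `g()` enters try: `return 44` sets pending return value 44.
2. Before returning, `finally: pass` runs (no effect).
3. g() returns 44 → ret = 44.
Result: 44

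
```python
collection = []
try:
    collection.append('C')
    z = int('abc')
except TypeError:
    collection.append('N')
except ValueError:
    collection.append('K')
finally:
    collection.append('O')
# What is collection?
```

Step-by-step execution trace:
1. try: `collection.append('C')` → collection = ['C'].
2. `z = int('abc')` raises ValueError.
3. `except TypeError` does not match ValueError; skipped.
4. `except ValueError` matches → `collection.append('K')` → collection = ['C', 'K'].
5. finally always runs: `collection.append('O')` → collection = ['C', 'K', 'O'].
Result: ['C', 'K', 'O']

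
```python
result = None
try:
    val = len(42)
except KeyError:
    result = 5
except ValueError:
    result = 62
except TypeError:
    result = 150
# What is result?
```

Step-by-step execution trace:
1. `val = len(42)` raises TypeError.
2. `except KeyError` does not match TypeError; skipped.
3. `except ValueError` does not match TypeError; skipped.
4. `except TypeError` matches → result = 150.
Result: 150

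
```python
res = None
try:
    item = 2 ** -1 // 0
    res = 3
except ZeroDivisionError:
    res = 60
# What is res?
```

Step-by-step execution trace:
1. `item = 2 ** -1 // 0` raises ZeroDivisionError.
2. `res = 3` is not reached.
3. `except ZeroDivisionError` matches → res = 60.
Result: 60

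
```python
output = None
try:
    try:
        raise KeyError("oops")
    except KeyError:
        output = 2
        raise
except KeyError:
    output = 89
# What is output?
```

Step-by-step execution trace:
1. Inner try: `raise KeyError("oops")` raises KeyError.
2. Inner `except KeyError` matches → output = 2.
3. bare `raise` re-raises the same KeyError.
4. Outer `except KeyError` matches → output = 89.
Result: 89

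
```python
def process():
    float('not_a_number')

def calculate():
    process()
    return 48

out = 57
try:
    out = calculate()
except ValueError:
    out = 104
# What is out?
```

Step-by-step execution trace:
1. out starts at 57.
2. try: `calculate()` calls `process()`.
3. `process()` evaluates `float('not_a_number')`, which raises ValueError; it propagates through calculate (uncaught).
4. `return 48` in calculate is not reached; the assignment to out does not complete.
5. `except ValueError` matches → out = 104.
Result: 104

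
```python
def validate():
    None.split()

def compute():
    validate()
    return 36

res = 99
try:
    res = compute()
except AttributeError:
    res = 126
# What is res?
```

Step-by-step execution trace:
1. res starts at 99.
2. try: `compute()` calls `validate()`.
3. `validate()` evaluates `None.split()`, which raises AttributeError; it propagates through compute (uncaught).
4. `return 36` in compute is not reached; the assignment to res does not complete.
5. `except AttributeError` matches → res = 126.
Result: 126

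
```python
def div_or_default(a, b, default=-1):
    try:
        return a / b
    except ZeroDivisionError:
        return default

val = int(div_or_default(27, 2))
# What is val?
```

Step-by-step execution trace:
1. `div_or_default(27, 2)` enters try: `return 27 / 2` → returns 13.5. No exception raised.
2. `except ZeroDivisionError` is skipped.
3. `int(13.5)` → 13 → val = 13.
Result: 13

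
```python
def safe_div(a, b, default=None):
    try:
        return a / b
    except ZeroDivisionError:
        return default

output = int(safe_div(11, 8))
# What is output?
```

Step-by-step execution trace:
1. `safe_div(11, 8)` enters try: `return 11 / 8` → returns 1.375. No exception raised.
2. `except ZeroDivisionError` is skipped.
3. `int(1.375)` → 1 → output = 1.
Result: 1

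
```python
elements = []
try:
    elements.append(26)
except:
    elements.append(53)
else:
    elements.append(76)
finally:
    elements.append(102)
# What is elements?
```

Step-by-step execution trace:
1. try: `elements.append(26)` → elements = [26]. No exception raised.
2. `except` is skipped.
3. `else` runs: `elements.append(76)` → elements = [26, 76].
4. `finally` always runs: `elements.append(102)` → elements = [26, 76, 102].
Result: [26, 76, 102]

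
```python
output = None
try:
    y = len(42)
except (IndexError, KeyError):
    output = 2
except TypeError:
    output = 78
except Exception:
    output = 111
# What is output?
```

Step-by-step execution trace:
1. `y = len(42)` raises TypeError.
2. `except (IndexError, KeyError)` does not match TypeError; skipped.
3. `except TypeError` matches (exact type match) → output = 78.
4. `except Exception` is not reached.
Result: 78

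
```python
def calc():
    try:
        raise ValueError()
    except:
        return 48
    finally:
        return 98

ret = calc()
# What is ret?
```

Step-by-step execution trace:
1. `calc()` enters try: `raise ValueError()` raises ValueError.
2. bare `except` matches → `return 48` sets pending return value 48.
3. Before returning, `finally: return 98` runs and overrides the pending return.
4. calc() returns 98 → ret = 98.
Result: 98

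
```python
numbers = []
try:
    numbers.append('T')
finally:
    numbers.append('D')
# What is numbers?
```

Step-by-step execution trace:
1. try: `numbers.append('T')` → numbers = ['T'].
2. The try body completes without raising.
3. finally always runs: `numbers.append('D')` → numbers = ['T', 'D'].
Result: ['T', 'D']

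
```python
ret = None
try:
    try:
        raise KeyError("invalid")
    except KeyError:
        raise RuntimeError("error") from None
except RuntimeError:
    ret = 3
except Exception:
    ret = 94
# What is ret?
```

Step-by-step execution trace:
1. Inner try raises KeyError; inner `except KeyError` catches it.
2. `raise RuntimeError(...) from None` raises RuntimeError (from None suppresses __context__, but the active exception is still RuntimeError).
3. Outer `except RuntimeError` matches → ret = 3.
4. `except Exception` is not reached.
Result: 3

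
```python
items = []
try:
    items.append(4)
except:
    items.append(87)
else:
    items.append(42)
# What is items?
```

Step-by-step execution trace:
1. try: `items.append(4)` → items = [4]. No exception raised.
2. `except` is skipped.
3. `else` runs (try completed without exception): `items.append(42)` → items = [4, 42].
Result: [4, 42]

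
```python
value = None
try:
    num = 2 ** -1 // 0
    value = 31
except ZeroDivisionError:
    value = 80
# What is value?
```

Step-by-step execution trace:
1. `num = 2 ** -1 // 0` raises ZeroDivisionError.
2. `value = 31` is not reached.
3. `except ZeroDivisionError` matches → value = 80.
Result: 80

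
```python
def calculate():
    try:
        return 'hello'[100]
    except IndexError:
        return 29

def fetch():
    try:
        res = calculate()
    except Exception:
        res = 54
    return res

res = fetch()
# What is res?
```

Step-by-step execution trace:
1. `fetch()` calls `calculate()`.
2. In calculate: `'hello'[100]` raises IndexError; `except IndexError` catches it → returns 29.
3. In fetch: `res = calculate()` → res = 29. No exception reaches fetch.
4. `except Exception` is skipped; fetch returns 29.
5. res = 29.
Result: 29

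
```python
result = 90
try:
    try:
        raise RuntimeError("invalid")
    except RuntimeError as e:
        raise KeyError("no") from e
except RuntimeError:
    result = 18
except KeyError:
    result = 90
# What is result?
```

Step-by-step execution trace:
1. Inner try raises RuntimeError; inner `except RuntimeError as e` catches it.
2. `raise KeyError(...) from e` raises KeyError (RuntimeError is attached as __cause__, but only KeyError is active).
3. Outer `except RuntimeError` does not match KeyError; skipped.
4. Outer `except KeyError` matches → result = 90.
Result: 90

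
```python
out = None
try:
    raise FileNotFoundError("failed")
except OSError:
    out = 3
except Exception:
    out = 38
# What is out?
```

Step-by-step execution trace:
1. `raise FileNotFoundError(...)` raises FileNotFoundError.
2. `except OSError` matches (FileNotFoundError is a subclass of OSError) → out = 3.
3. `except Exception` is not reached.
Result: 3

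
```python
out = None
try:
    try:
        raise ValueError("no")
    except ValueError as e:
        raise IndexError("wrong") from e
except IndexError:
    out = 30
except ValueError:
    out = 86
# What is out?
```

Step-by-step execution trace:
1. Inner try raises ValueError; inner `except ValueError as e` catches it.
2. `raise IndexError(...) from e` raises IndexError (ValueError is attached as __cause__, but only IndexError is active).
3. Outer `except IndexError` matches → out = 30.
4. `except ValueError` is not reached.
Result: 30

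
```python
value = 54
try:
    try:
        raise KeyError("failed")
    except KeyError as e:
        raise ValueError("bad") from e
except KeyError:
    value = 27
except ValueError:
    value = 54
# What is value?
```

Step-by-step execution trace:
1. Inner try raises KeyError; inner `except KeyError as e` catches it.
2. `raise ValueError(...) from e` raises ValueError (KeyError is attached as __cause__, but only ValueError is active).
3. Outer `except KeyError` does not match ValueError; skipped.
4. Outer `except ValueError` matches → value = 54.
Result: 54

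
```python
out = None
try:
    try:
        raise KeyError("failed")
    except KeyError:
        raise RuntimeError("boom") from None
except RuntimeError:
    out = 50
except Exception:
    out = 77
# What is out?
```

Step-by-step execution trace:
1. Inner try raises KeyError; inner `except KeyError` catches it.
2. `raise RuntimeError(...) from None` raises RuntimeError (from None suppresses __context__, but the active exception is still RuntimeError).
3. Outer `except RuntimeError` matches → out = 50.
4. `except Exception` is not reached.
Result: 50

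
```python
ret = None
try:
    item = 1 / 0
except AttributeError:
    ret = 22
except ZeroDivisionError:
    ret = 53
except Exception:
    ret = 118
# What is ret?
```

Step-by-step execution trace:
1. `item = 1 / 0` raises ZeroDivisionError.
2. `except AttributeError` does not match ZeroDivisionError; skipped.
3. `except ZeroDivisionError` matches → ret = 53.
4. Remaining except clauses are skipped.
Result: 53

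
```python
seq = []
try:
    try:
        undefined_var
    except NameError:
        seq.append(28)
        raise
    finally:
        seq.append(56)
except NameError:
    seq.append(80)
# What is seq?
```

Step-by-step execution trace:
1. Inner try: `undefined_var` raises NameError.
2. Inner `except NameError` matches → `seq.append(28)` → seq = [28].
3. bare `raise` re-raises NameError.
4. Inner `finally` runs during unwinding: `seq.append(56)` → seq = [28, 56].
5. Outer `except NameError` matches → `seq.append(80)` → seq = [28, 56, 80].
Result: [28, 56, 80]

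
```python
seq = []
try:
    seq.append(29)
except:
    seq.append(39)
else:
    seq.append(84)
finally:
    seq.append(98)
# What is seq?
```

Step-by-step execution trace:
1. try: `seq.append(29)` → seq = [29]. No exception raised.
2. `except` is skipped.
3. `else` runs: `seq.append(84)` → seq = [29, 84].
4. `finally` always runs: `seq.append(98)` → seq = [29, 84, 98].
Result: [29, 84, 98]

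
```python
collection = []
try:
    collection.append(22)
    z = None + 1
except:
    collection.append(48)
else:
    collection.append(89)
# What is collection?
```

Step-by-step execution trace:
1. try: `collection.append(22)` → collection = [22].
2. `z = None + 1` raises TypeError.
3. bare `except` matches → `collection.append(48)` → collection = [22, 48].
4. `else` is skipped (an exception was raised).
Result: [22, 48]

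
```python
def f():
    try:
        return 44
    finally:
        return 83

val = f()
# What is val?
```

Step-by-step execution trace:
1. `f()` enters try: `return 44` sets pending return value 44.
2. Before returning, `finally: return 83` runs and overrides the pending return.
3. f() returns 83 → val = 83.
Result: 83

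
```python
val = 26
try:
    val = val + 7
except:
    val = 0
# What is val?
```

Step-by-step execution trace:
1. val starts at 26.
2. try: `val = val + 7` → val = 33. No exception raised.
3. `except` is skipped.
Result: 33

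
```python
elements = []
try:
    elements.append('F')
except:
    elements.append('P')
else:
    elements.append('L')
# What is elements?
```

Step-by-step execution trace:
1. try: `elements.append('F')` → elements = ['F']. No exception raised.
2. `except` is skipped.
3. `else` runs (try completed without exception): `elements.append('L')` → elements = ['F', 'L'].
Result: ['F', 'L']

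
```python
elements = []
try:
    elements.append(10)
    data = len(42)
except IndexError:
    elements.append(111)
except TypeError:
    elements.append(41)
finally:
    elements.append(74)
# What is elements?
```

Step-by-step execution trace:
1. try: `elements.append(10)` → elements = [10].
2. `data = len(42)` raises TypeError.
3. `except IndexError` does not match TypeError; skipped.
4. `except TypeError` matches → `elements.append(41)` → elements = [10, 41].
5. finally always runs: `elements.append(74)` → elements = [10, 41, 74].
Result: [10, 41, 74]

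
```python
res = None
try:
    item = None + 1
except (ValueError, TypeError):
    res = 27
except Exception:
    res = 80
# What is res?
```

Step-by-step execution trace:
1. `item = None + 1` raises TypeError.
2. `except (ValueError, TypeError)` matches (TypeError is in the tuple) → res = 27.
3. `except Exception` is not reached.
Result: 27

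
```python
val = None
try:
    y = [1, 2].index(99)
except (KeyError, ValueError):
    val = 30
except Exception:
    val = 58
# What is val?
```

Step-by-step execution trace:
1. `y = [1, 2].index(99)` raises ValueError.
2. `except (KeyError, ValueError)` matches (ValueError is in the tuple) → val = 30.
3. `except Exception` is not reached.
Result: 30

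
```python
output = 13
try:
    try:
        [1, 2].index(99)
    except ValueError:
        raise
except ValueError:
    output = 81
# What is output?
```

Step-by-step execution trace:
1. Inner try: `[1, 2].index(99)` raises ValueError.
2. Inner `except ValueError` matches; bare `raise` re-raises the same ValueError.
3. Outer `except ValueError` matches → output = 81.
Result: 81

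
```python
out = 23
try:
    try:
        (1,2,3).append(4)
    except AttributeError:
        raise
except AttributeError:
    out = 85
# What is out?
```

Step-by-step execution trace:
1. Inner try: `(1,2,3).append(4)` raises AttributeError.
2. Inner `except AttributeError` matches; bare `raise` re-raises the same AttributeError.
3. Outer `except AttributeError` matches → out = 85.
Result: 85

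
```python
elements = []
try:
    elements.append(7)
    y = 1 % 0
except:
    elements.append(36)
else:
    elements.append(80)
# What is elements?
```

Step-by-step execution trace:
1. try: `elements.append(7)` → elements = [7].
2. `y = 1 % 0` raises ZeroDivisionError.
3. bare `except` matches → `elements.append(36)` → elements = [7, 36].
4. `else` is skipped (an exception was raised).
Result: [7, 36]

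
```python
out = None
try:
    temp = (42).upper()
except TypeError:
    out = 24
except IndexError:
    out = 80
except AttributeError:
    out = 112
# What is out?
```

Step-by-step execution trace:
1. `temp = (42).upper()` raises AttributeError.
2. `except TypeError` does not match AttributeError; skipped.
3. `except IndexError` does not match AttributeError; skipped.
4. `except AttributeError` matches → out = 112.
Result: 112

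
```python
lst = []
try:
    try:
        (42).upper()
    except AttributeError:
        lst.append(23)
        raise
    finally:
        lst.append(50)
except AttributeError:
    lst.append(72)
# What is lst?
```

Step-by-step execution trace:
1. Inner try: `(42).upper()` raises AttributeError.
2. Inner `except AttributeError` matches → `lst.append(23)` → lst = [23].
3. bare `raise` re-raises AttributeError.
4. Inner `finally` runs during unwinding: `lst.append(50)` → lst = [23, 50].
5. Outer `except AttributeError` matches → `lst.append(72)` → lst = [23, 50, 72].
Result: [23, 50, 72]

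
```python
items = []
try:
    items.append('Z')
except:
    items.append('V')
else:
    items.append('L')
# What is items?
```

Step-by-step execution trace:
1. try: `items.append('Z')` → items = ['Z']. No exception raised.
2. `except` is skipped.
3. `else` runs (try completed without exception): `items.append('L')` → items = ['Z', 'L'].
Result: ['Z', 'L']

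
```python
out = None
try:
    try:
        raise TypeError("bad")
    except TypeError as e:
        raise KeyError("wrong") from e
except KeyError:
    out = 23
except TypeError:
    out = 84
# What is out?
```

Step-by-step execution trace:
1. Inner try raises TypeError; inner `except TypeError as e` catches it.
2. `raise KeyError(...) from e` raises KeyError (TypeError is attached as __cause__, but only KeyError is active).
3. Outer `except KeyError` matches → out = 23.
4. `except TypeError` is not reached.
Result: 23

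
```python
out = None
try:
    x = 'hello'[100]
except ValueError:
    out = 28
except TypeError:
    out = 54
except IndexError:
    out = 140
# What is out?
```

Step-by-step execution trace:
1. `x = 'hello'[100]` raises IndexError.
2. `except ValueError` does not match IndexError; skipped.
3. `except TypeError` does not match IndexError; skipped.
4. `except IndexError` matches → out = 140.
Result: 140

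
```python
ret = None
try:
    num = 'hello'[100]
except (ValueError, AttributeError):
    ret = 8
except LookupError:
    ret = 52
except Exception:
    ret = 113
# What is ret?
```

Step-by-step execution trace:
1. `num = 'hello'[100]` raises IndexError.
2. `except (ValueError, AttributeError)` does not match IndexError; skipped.
3. `except LookupError` matches (IndexError is a subclass of LookupError) → ret = 52.
4. `except Exception` is not reached.
Result: 52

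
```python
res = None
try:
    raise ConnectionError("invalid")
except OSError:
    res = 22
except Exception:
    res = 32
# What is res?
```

Step-by-step execution trace:
1. `raise ConnectionError(...)` raises ConnectionError.
2. `except OSError` matches (ConnectionError is a subclass of OSError) → res = 22.
3. `except Exception` is not reached.
Result: 22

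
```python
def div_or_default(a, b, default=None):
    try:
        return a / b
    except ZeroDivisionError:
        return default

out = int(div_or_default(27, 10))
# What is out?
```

Step-by-step execution trace:
1. `div_or_default(27, 10)` enters try: `return 27 / 10` → returns 2.7. No exception raised.
2. `except ZeroDivisionError` is skipped.
3. `int(2.7)` → 2 → out = 2.
Result: 2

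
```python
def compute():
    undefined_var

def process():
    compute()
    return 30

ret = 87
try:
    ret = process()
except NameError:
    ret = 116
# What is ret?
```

Step-by-step execution trace:
1. ret starts at 87.
2. try: `process()` calls `compute()`.
3. `compute()` evaluates `undefined_var`, which raises NameError; it propagates through process (uncaught).
4. `return 30` in process is not reached; the assignment to ret does not complete.
5. `except NameError` matches → ret = 116.
Result: 116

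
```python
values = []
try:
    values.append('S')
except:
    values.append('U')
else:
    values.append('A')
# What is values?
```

Step-by-step execution trace:
1. try: `values.append('S')` → values = ['S']. No exception raised.
2. `except` is skipped.
3. `else` runs (try completed without exception): `values.append('A')` → values = ['S', 'A'].
Result: ['S', 'A']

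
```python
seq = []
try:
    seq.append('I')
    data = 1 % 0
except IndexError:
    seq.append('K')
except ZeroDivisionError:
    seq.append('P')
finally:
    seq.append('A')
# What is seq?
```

Step-by-step execution trace:
1. try: `seq.append('I')` → seq = ['I'].
2. `data = 1 % 0` raises ZeroDivisionError.
3. `except IndexError` does not match ZeroDivisionError; skipped.
4. `except ZeroDivisionError` matches → `seq.append('P')` → seq = ['I', 'P'].
5. finally always runs: `seq.append('A')` → seq = ['I', 'P', 'A'].
Result: ['I', 'P', 'A']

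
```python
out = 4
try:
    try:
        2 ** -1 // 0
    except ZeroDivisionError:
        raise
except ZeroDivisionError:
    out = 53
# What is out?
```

Step-by-step execution trace:
1. Inner try: `2 ** -1 // 0` raises ZeroDivisionError.
2. Inner `except ZeroDivisionError` matches; bare `raise` re-raises the same ZeroDivisionError.
3. Outer `except ZeroDivisionError` matches → out = 53.
Result: 53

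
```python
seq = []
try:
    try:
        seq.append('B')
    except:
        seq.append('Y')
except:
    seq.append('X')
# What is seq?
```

Step-by-step execution trace:
1. Inner try: `seq.append('B')` → seq = ['B']. No exception raised.
2. Inner `except` is skipped.
3. Inner try completes normally; outer `except` is skipped.
Result: ['B']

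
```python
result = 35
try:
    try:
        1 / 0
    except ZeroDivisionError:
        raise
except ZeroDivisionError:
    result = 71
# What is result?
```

Step-by-step execution trace:
1. Inner try: `1 / 0` raises ZeroDivisionError.
2. Inner `except ZeroDivisionError` matches; bare `raise` re-raises the same ZeroDivisionError.
3. Outer `except ZeroDivisionError` matches → result = 71.
Result: 71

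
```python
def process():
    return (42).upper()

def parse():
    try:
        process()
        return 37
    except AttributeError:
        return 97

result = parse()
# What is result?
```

Step-by-step execution trace:
1. `parse()` calls `process()`.
2. `process()` evaluates `(42).upper()`, which raises AttributeError; it propagates to the caller.
3. `return 37` is not reached.
4. `except AttributeError` in parse matches → returns 97.
5. result = 97.
Result: 97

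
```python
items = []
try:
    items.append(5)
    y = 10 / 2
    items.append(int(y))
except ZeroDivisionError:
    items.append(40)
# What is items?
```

Step-by-step execution trace:
1. try: `items.append(5)` → items = [5].
2. `y = 10 / 2` → y = 5.0. No exception raised.
3. `items.append(int(y))` → items = [5, 5].
4. `except ZeroDivisionError` is skipped (no exception was raised).
Result: [5, 5]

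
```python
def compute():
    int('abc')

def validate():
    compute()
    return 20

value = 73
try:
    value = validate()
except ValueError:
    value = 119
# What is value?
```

Step-by-step execution trace:
1. value starts at 73.
2. try: `validate()` calls `compute()`.
3. `compute()` evaluates `int('abc')`, which raises ValueError; it propagates through validate (uncaught).
4. `return 20` in validate is not reached; the assignment to value does not complete.
5. `except ValueError` matches → value = 119.
Result: 119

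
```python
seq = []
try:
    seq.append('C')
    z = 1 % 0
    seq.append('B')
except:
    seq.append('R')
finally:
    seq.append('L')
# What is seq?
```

Step-by-step execution trace:
1. try: `seq.append('C')` → seq = ['C'].
2. `z = 1 % 0` raises ZeroDivisionError; `seq.append('B')` is not reached.
3. bare `except` matches → `seq.append('R')` → seq = ['C', 'R'].
4. finally always runs: `seq.append('L')` → seq = ['C', 'R', 'L'].
Result: ['C', 'R', 'L']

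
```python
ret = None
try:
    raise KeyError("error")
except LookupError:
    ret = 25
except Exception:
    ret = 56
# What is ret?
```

Step-by-step execution trace:
1. `raise KeyError(...)` raises KeyError.
2. `except LookupError` matches (KeyError is a subclass of LookupError) → ret = 25.
3. `except Exception` is not reached.
Result: 25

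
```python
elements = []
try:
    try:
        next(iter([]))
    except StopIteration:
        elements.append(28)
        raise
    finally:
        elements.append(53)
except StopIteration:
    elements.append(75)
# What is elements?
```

Step-by-step execution trace:
1. Inner try: `next(iter([]))` raises StopIteration.
2. Inner `except StopIteration` matches → `elements.append(28)` → elements = [28].
3. bare `raise` re-raises StopIteration.
4. Inner `finally` runs during unwinding: `elements.append(53)` → elements = [28, 53].
5. Outer `except StopIteration` matches → `elements.append(75)` → elements = [28, 53, 75].
Result: [28, 53, 75]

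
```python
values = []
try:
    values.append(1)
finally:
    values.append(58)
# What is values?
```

Step-by-step execution trace:
1. try: `values.append(1)` → values = [1].
2. The try body completes without raising.
3. finally always runs: `values.append(58)` → values = [1, 58].
Result: [1, 58]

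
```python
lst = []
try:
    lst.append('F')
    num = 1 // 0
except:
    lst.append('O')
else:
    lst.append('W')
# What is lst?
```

Step-by-step execution trace:
1. try: `lst.append('F')` → lst = ['F'].
2. `num = 1 // 0` raises ZeroDivisionError.
3. bare `except` matches → `lst.append('O')` → lst = ['F', 'O'].
4. `else` is skipped (an exception was raised).
Result: ['F', 'O']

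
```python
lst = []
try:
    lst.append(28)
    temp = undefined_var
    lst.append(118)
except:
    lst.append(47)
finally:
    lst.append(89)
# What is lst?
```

Step-by-step execution trace:
1. try: `lst.append(28)` → lst = [28].
2. `temp = undefined_var` raises NameError; `lst.append(118)` is not reached.
3. bare `except` matches → `lst.append(47)` → lst = [28, 47].
4. finally always runs: `lst.append(89)` → lst = [28, 47, 89].
Result: [28, 47, 89]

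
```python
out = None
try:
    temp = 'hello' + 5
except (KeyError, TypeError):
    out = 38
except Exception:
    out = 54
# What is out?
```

Step-by-step execution trace:
1. `temp = 'hello' + 5` raises TypeError.
2. `except (KeyError, TypeError)` matches (TypeError is in the tuple) → out = 38.
3. `except Exception` is not reached.
Result: 38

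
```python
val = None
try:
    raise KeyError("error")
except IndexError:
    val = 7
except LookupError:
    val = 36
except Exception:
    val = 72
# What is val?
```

Step-by-step execution trace:
1. `raise KeyError(...)` raises KeyError.
2. `except IndexError` does not match (KeyError is not a subclass of IndexError); skipped.
3. `except LookupError` matches (KeyError is a subclass of LookupError) → val = 36.
4. `except Exception` is not reached.
Result: 36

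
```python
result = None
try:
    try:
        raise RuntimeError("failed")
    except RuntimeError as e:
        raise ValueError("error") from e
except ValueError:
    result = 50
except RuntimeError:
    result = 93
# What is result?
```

Step-by-step execution trace:
1. Inner try raises RuntimeError; inner `except RuntimeError as e` catches it.
2. `raise ValueError(...) from e` raises ValueError (RuntimeError is attached as __cause__, but only ValueError is active).
3. Outer `except ValueError` matches → result = 50.
4. `except RuntimeError` is not reached.
Result: 50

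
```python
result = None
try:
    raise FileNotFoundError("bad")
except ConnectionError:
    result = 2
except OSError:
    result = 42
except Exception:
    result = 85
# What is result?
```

Step-by-step execution trace:
1. `raise FileNotFoundError(...)` raises FileNotFoundError.
2. `except ConnectionError` does not match (FileNotFoundError is not a subclass of ConnectionError); skipped.
3. `except OSError` matches (FileNotFoundError is a subclass of OSError) → result = 42.
4. `except Exception` is not reached.
Result: 42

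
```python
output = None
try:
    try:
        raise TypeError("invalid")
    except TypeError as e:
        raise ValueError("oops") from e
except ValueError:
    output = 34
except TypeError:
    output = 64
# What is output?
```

Step-by-step execution trace:
1. Inner try raises TypeError; inner `except TypeError as e` catches it.
2. `raise ValueError(...) from e` raises ValueError (TypeError is attached as __cause__, but only ValueError is active).
3. Outer `except ValueError` matches → output = 34.
4. `except TypeError` is not reached.
Result: 34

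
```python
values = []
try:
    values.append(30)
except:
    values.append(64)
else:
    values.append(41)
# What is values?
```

Step-by-step execution trace:
1. try: `values.append(30)` → values = [30]. No exception raised.
2. `except` is skipped.
3. `else` runs (try completed without exception): `values.append(41)` → values = [30, 41].
Result: [30, 41]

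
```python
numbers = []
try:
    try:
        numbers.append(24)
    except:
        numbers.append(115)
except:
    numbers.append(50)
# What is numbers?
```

Step-by-step execution trace:
1. Inner try: `numbers.append(24)` → numbers = [24]. No exception raised.
2. Inner `except` is skipped.
3. Inner try completes normally; outer `except` is skipped.
Result: [24]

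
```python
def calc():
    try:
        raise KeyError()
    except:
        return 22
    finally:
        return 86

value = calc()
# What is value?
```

Step-by-step execution trace:
1. `calc()` enters try: `raise KeyError()` raises KeyError.
2. bare `except` matches → `return 22` sets pending return value 22.
3. Before returning, `finally: return 86` runs and overrides the pending return.
4. calc() returns 86 → value = 86.
Result: 86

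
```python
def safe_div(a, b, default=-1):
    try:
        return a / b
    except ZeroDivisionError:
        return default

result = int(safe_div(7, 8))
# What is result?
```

Step-by-step execution trace:
1. `safe_div(7, 8)` enters try: `return 7 / 8` → returns 0.875. No exception raised.
2. `except ZeroDivisionError` is skipped.
3. `int(0.875)` → 0 → result = 0.
Result: 0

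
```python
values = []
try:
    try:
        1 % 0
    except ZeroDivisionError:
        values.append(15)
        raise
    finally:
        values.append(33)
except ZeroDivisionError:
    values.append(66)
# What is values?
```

Step-by-step execution trace:
1. Inner try: `1 % 0` raises ZeroDivisionError.
2. Inner `except ZeroDivisionError` matches → `values.append(15)` → values = [15].
3. bare `raise` re-raises ZeroDivisionError.
4. Inner `finally` runs during unwinding: `values.append(33)` → values = [15, 33].
5. Outer `except ZeroDivisionError` matches → `values.append(66)` → values = [15, 33, 66].
Result: [15, 33, 66]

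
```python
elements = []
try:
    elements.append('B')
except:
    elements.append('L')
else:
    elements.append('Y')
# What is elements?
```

Step-by-step execution trace:
1. try: `elements.append('B')` → elements = ['B']. No exception raised.
2. `except` is skipped.
3. `else` runs (try completed without exception): `elements.append('Y')` → elements = ['B', 'Y'].
Result: ['B', 'Y']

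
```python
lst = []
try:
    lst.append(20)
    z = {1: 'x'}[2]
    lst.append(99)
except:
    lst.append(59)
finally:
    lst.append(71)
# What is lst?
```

Step-by-step execution trace:
1. try: `lst.append(20)` → lst = [20].
2. `z = {1: 'x'}[2]` raises KeyError; `lst.append(99)` is not reached.
3. bare `except` matches → `lst.append(59)` → lst = [20, 59].
4. finally always runs: `lst.append(71)` → lst = [20, 59, 71].
Result: [20, 59, 71]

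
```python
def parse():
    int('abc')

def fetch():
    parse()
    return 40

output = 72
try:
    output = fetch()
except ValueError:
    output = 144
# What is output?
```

Step-by-step execution trace:
1. output starts at 72.
2. try: `fetch()` calls `parse()`.
3. `parse()` evaluates `int('abc')`, which raises ValueError; it propagates through fetch (uncaught).
4. `return 40` in fetch is not reached; the assignment to output does not complete.
5. `except ValueError` matches → output = 144.
Result: 144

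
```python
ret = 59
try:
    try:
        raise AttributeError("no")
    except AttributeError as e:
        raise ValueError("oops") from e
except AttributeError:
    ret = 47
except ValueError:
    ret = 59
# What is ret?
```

Step-by-step execution trace:
1. Inner try raises AttributeError; inner `except AttributeError as e` catches it.
2. `raise ValueError(...) from e` raises ValueError (AttributeError is attached as __cause__, but only ValueError is active).
3. Outer `except AttributeError` does not match ValueError; skipped.
4. Outer `except ValueError` matches → ret = 59.
Result: 59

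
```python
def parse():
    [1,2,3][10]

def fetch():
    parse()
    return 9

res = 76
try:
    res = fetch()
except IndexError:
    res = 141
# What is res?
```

Step-by-step execution trace:
1. res starts at 76.
2. try: `fetch()` calls `parse()`.
3. `parse()` evaluates `[1,2,3][10]`, which raises IndexError; it propagates through fetch (uncaught).
4. `return 9` in fetch is not reached; the assignment to res does not complete.
5. `except IndexError` matches → res = 141.
Result: 141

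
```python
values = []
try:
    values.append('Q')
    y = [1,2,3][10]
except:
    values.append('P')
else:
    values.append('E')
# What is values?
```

Step-by-step execution trace:
1. try: `values.append('Q')` → values = ['Q'].
2. `y = [1,2,3][10]` raises IndexError.
3. bare `except` matches → `values.append('P')` → values = ['Q', 'P'].
4. `else` is skipped (an exception was raised).
Result: ['Q', 'P']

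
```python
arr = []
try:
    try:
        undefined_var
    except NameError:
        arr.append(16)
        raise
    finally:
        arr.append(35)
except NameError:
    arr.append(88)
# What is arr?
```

Step-by-step execution trace:
1. Inner try: `undefined_var` raises NameError.
2. Inner `except NameError` matches → `arr.append(16)` → arr = [16].
3. bare `raise` re-raises NameError.
4. Inner `finally` runs during unwinding: `arr.append(35)` → arr = [16, 35].
5. Outer `except NameError` matches → `arr.append(88)` → arr = [16, 35, 88].
Result: [16, 35, 88]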